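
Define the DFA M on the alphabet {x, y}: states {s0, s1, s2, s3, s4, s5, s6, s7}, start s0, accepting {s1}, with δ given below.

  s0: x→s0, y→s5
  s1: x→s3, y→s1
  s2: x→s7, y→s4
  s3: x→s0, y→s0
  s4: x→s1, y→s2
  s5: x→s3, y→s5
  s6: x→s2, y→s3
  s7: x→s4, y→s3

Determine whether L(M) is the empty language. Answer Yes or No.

Yes

The states reachable from the start state are {s0, s3, s5}.
None of the accepting states {s1} is reachable, so no string is accepted and L(M) = ∅.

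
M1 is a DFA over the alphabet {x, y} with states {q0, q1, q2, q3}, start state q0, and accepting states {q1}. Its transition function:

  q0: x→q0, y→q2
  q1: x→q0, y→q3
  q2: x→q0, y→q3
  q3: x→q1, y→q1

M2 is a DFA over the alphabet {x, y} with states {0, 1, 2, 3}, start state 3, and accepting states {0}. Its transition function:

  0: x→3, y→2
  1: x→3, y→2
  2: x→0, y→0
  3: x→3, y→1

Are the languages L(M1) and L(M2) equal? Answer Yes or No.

Exploring the product automaton M1 × M2 from the start pair (q0, 3), following both machines on each input symbol, reaches 4 state pairs: (q0, 3), (q2, 1), (q3, 2), (q1, 0).
M1 accepts in {q1} and M2 accepts in {0}. In every reachable pair the two components are either both accepting — (q1, 0) — or both non-accepting, so no string is accepted by exactly one of the machines: L(M1) \ L(M2) and L(M2) \ L(M1) are both empty.
Hence every string is accepted by M1 iff it is accepted by M2, and the two languages coincide.

Yes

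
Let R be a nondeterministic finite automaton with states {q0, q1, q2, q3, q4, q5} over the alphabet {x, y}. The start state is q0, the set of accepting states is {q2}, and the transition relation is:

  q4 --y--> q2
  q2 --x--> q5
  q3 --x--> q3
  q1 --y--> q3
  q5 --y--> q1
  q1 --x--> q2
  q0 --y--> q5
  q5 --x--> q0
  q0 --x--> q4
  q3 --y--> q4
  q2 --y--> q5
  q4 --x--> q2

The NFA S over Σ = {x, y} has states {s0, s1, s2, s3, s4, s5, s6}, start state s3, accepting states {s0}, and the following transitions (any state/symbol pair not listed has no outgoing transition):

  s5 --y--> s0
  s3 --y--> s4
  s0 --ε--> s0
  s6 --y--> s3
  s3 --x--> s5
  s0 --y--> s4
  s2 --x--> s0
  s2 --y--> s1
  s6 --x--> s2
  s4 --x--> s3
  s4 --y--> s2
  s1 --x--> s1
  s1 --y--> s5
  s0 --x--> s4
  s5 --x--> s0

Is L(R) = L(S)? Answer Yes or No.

Yes

Exploring the product automaton R × S from the start pair (q0, s3), following both machines on each input symbol, reaches 6 state pairs: (q0, s3), (q4, s5), (q5, s4), (q2, s0), (q1, s2), (q3, s1).
R accepts in {q2} and S accepts in {s0}. In every reachable pair the two components are either both accepting — (q2, s0) — or both non-accepting, so no string is accepted by exactly one of the machines: L(R) \ L(S) and L(S) \ L(R) are both empty.
Hence every string is accepted by R iff it is accepted by S, and the two languages coincide.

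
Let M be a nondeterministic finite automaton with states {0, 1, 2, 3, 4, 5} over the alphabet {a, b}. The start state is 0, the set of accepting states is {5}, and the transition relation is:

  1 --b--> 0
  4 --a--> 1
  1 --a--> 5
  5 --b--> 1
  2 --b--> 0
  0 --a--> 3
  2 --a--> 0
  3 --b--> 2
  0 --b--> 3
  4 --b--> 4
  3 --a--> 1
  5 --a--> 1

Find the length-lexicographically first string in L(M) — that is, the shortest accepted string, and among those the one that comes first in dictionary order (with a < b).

aaa

A breadth-first search from 0 reaches an accepting state first via the path 0 → 3 → 1 → 5 on input aaa.
No string of length < 3 is accepted (BFS exhausts all shorter strings without reaching an accepting state), and aaa is the lexicographically least accepting string of length 3.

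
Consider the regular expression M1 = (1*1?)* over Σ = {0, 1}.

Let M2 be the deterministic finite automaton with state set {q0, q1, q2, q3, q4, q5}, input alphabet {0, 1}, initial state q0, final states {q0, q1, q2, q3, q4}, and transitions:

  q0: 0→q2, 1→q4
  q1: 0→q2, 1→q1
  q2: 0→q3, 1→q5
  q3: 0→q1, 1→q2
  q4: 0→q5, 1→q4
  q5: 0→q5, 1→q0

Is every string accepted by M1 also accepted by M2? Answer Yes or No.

Converting the expression M1 to a DFA (subset construction, then merging equivalent states) gives the minimal DFA with states {r0, r1}, start state r0, accepting states {r0} and transitions r0: 0→r1, 1→r0; r1: 0→r1, 1→r1.
Exploring the product automaton M1 × M2 from the start pair (r0, q0), following both machines on each input symbol, reaches 8 state pairs: (r0, q0), (r1, q2), (r0, q4), (r1, q3), (r1, q5), (r1, q1), (r1, q0), (r1, q4).
M1 accepts in {r0} and M2 accepts in {q0, q1, q2, q3, q4}. The reachable pairs whose M1-component is accepting are (r0, q0), (r0, q4); in each of them the M2-component is accepting too, so the product for L(M1) \ L(M2) (M1-component accepting, M2-component rejecting) has no reachable accepting pair and the difference is empty.
Hence every string in L(M1) is also in L(M2).

Yes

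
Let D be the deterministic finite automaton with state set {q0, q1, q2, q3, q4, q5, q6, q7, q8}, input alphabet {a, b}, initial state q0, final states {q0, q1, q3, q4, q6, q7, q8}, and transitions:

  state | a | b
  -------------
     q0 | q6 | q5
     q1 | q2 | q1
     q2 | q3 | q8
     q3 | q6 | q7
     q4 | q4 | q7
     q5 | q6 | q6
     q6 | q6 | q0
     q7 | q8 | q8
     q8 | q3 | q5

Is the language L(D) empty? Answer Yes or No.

The empty string ε is accepted: the run q0 ends in the accepting state q0.
Since at least one string is accepted, L(D) is not empty.

No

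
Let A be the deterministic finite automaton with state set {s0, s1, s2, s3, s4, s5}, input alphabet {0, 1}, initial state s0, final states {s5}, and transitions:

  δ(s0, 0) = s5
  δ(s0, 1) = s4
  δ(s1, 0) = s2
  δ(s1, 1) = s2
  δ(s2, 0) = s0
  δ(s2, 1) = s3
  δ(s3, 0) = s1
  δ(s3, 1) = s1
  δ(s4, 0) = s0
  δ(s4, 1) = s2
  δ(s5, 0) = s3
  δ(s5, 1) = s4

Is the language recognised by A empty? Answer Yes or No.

No

The string 0 is accepted: the run s0 → s5 ends in the accepting state s5.
Since at least one string is accepted, L(A) is not empty.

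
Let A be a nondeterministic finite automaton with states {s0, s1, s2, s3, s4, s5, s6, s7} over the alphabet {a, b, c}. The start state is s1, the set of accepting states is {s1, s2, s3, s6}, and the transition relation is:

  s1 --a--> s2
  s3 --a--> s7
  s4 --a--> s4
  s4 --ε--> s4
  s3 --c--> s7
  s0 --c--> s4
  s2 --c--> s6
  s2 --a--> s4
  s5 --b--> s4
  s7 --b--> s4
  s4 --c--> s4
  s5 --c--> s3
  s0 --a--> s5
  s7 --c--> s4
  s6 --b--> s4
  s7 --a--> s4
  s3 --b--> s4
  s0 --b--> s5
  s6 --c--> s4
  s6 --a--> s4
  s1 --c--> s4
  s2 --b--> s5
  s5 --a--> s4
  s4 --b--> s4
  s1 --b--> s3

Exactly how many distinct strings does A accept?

The useful subgraph on states {s1, s2, s3, s5, s6} is acyclic, so L(A) is finite; the longest accepting path visits 4 useful states, giving maximum string length 3.
Counting accepting paths from s1 by length: 1 of length 0, 2 of length 1, 1 of length 2, 1 of length 3. Total 5.

5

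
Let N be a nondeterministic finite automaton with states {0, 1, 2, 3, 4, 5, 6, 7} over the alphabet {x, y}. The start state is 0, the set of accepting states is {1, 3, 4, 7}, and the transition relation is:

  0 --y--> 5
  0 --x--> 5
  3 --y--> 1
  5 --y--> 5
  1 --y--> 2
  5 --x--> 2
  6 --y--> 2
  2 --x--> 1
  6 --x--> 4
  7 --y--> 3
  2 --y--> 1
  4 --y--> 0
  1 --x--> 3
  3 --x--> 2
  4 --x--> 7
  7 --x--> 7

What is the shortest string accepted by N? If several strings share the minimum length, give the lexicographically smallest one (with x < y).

A breadth-first search from 0 reaches an accepting state first via the path 0 → 5 → 2 → 1 on input xxx.
No string of length < 3 is accepted (BFS exhausts all shorter strings without reaching an accepting state), and xxx is the lexicographically least accepting string of length 3.

xxx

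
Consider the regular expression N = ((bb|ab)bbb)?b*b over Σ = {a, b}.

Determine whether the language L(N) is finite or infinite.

infinite

The expression contains a Kleene star applied to a subexpression that matches at least one nonempty string, so it matches strings of unbounded length.
Hence L(N) is infinite.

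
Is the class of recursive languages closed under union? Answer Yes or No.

Yes

Run a decider for L₁ and then a decider for L₂ on the input and accept if either accepts; both sub-runs halt, so this is again a decider.
So the recursive languages are closed under union.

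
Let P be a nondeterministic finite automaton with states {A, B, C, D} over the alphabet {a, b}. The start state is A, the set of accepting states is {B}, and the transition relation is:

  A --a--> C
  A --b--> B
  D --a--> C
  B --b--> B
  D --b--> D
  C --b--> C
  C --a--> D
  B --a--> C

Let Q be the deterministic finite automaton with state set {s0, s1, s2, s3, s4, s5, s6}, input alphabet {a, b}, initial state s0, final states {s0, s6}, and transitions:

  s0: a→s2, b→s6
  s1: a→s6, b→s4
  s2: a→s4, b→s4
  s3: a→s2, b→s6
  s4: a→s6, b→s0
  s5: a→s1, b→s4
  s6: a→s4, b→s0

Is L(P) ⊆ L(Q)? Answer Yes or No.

Exploring the product automaton P × Q from the start pair (A, s0), following both machines on each input symbol, reaches 11 state pairs: (A, s0), (C, s2), (B, s6), (D, s4), (C, s4), (B, s0), (C, s6), (D, s0), (D, s6), (C, s0), (D, s2).
P accepts in {B} and Q accepts in {s0, s6}. The reachable pairs whose P-component is accepting are (B, s6), (B, s0); in each of them the Q-component is accepting too, so the product for L(P) \ L(Q) (P-component accepting, Q-component rejecting) has no reachable accepting pair and the difference is empty.
Hence every string in L(P) is also in L(Q).

Yes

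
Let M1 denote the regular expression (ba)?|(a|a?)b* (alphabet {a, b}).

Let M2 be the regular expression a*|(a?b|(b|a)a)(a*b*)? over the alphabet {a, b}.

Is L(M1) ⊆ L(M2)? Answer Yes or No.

Yes

Converting the expression M1 to a DFA (subset construction, then merging equivalent states) gives the minimal DFA with states {r0, r1, r2, r3, r4}, start state r0, accepting states {r0, r1, r2, r4} and transitions r0: a→r1, b→r2; r1: a→r3, b→r1; r2: a→r4, b→r1; r3: a→r3, b→r3; r4: a→r3, b→r3.
Converting the expression M2 to a DFA (subset construction, then merging equivalent states) gives the minimal DFA with states {t0, t1, t2, t3, t4}, start state t0, accepting states {t0, t1, t2, t3} and transitions t0: a→t1, b→t2; t1: a→t2, b→t2; t2: a→t2, b→t3; t3: a→t4, b→t3; t4: a→t4, b→t4.
Exploring the product automaton M1 × M2 from the start pair (r0, t0), following both machines on each input symbol, reaches 9 state pairs: (r0, t0), (r1, t1), (r2, t2), (r3, t2), (r1, t2), (r4, t2), (r1, t3), (r3, t3), (r3, t4).
M1 accepts in {r0, r1, r2, r4} and M2 accepts in {t0, t1, t2, t3}. The reachable pairs whose M1-component is accepting are (r0, t0), (r1, t1), (r2, t2), (r1, t2), (r4, t2), (r1, t3); in each of them the M2-component is accepting too, so the product for L(M1) \ L(M2) (M1-component accepting, M2-component rejecting) has no reachable accepting pair and the difference is empty.
Hence every string in L(M1) is also in L(M2).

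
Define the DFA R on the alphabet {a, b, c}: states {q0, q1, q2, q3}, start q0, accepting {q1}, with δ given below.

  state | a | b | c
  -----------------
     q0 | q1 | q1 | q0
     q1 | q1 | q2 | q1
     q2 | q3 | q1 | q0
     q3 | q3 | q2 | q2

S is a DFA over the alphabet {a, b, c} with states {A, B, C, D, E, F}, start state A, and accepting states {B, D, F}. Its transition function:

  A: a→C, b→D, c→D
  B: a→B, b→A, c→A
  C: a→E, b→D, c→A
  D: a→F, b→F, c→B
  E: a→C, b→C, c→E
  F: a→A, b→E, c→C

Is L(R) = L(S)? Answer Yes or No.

The string a is accepted by R but rejected by S.
So L(R) ≠ L(S).

No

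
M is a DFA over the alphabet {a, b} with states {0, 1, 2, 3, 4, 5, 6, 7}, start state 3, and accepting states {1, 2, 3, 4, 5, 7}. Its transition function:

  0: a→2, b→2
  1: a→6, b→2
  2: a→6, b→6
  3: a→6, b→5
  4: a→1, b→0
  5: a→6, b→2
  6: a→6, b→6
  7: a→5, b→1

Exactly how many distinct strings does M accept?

The useful subgraph on states {2, 3, 5} is acyclic, so L(M) is finite; the longest accepting path visits 3 useful states, giving maximum string length 2.
Counting accepting paths from 3 by length: 1 of length 0, 1 of length 1, 1 of length 2. Total 3.

3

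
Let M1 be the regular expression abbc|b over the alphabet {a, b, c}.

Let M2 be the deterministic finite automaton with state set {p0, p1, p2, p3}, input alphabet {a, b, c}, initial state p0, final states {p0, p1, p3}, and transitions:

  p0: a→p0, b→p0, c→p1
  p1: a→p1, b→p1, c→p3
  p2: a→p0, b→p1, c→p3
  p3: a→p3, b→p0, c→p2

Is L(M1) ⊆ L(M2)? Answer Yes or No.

Converting the expression M1 to a DFA (subset construction, then merging equivalent states) gives the minimal DFA with states {r0, r1, r2, r3, r4, r5}, start state r0, accepting states {r2} and transitions r0: a→r1, b→r2, c→r3; r1: a→r3, b→r4, c→r3; r2: a→r3, b→r3, c→r3; r3: a→r3, b→r3, c→r3; r4: a→r3, b→r5, c→r3; r5: a→r3, b→r3, c→r2.
Exploring the product automaton M1 × M2 from the start pair (r0, p0), following both machines on each input symbol, reaches 10 state pairs: (r0, p0), (r1, p0), (r2, p0), (r3, p1), (r3, p0), (r4, p0), (r3, p3), (r5, p0), (r3, p2), (r2, p1).
M1 accepts in {r2} and M2 accepts in {p0, p1, p3}. The reachable pairs whose M1-component is accepting are (r2, p0), (r2, p1); in each of them the M2-component is accepting too, so the product for L(M1) \ L(M2) (M1-component accepting, M2-component rejecting) has no reachable accepting pair and the difference is empty.
Hence every string in L(M1) is also in L(M2).

Yes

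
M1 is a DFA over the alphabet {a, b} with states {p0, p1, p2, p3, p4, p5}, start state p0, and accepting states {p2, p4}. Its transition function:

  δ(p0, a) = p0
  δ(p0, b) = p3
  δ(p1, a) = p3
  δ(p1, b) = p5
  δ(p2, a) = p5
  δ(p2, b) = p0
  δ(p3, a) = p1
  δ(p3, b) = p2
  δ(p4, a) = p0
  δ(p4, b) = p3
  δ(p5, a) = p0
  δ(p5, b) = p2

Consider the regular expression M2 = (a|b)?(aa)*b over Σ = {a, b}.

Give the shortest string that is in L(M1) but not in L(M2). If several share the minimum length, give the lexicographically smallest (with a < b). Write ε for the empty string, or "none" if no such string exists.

abb

The string abb is accepted by M1 but not by M2.
No shorter string lies in the difference, and abb is the lexicographically first length-3 string in L(M1) \ L(M2).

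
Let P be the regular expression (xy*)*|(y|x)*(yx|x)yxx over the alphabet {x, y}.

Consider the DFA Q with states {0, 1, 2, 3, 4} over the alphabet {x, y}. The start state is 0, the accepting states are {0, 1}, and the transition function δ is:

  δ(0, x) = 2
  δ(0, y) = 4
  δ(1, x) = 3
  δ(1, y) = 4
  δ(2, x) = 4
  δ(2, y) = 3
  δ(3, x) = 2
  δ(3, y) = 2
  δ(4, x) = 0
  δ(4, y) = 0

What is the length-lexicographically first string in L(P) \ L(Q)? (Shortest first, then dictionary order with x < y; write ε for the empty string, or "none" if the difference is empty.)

The string x is accepted by P but not by Q.
No shorter string lies in the difference, and x is the lexicographically first length-1 string in L(P) \ L(Q).

x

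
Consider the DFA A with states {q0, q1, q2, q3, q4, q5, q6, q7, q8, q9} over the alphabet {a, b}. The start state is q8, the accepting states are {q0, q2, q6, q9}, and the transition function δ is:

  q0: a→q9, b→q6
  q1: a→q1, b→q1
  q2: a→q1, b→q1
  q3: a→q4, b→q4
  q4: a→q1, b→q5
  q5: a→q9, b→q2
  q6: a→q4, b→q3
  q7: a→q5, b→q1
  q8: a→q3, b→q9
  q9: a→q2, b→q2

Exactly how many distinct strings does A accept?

11

The useful subgraph on states {q2, q3, q4, q5, q8, q9} is acyclic, so L(A) is finite; the longest accepting path visits 6 useful states, giving maximum string length 5.
Counting accepting paths from q8 by length: 1 of length 1, 2 of length 2, 4 of length 4, 4 of length 5. Total 11.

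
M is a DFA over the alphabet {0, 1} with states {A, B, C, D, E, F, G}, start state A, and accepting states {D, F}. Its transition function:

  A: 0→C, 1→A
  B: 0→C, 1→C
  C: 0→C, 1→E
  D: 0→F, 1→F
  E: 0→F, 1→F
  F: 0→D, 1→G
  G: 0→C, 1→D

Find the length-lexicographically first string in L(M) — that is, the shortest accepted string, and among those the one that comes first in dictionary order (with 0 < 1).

A breadth-first search from A reaches an accepting state first via the path A → C → E → F on input 010.
No string of length < 3 is accepted (BFS exhausts all shorter strings without reaching an accepting state), and 010 is the lexicographically least accepting string of length 3.

010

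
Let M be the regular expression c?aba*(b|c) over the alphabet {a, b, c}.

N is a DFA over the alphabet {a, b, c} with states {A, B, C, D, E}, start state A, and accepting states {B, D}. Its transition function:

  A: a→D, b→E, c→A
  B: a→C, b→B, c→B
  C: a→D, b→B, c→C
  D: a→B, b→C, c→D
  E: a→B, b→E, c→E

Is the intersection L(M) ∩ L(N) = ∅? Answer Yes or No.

No

The string abb is accepted by both M and N.
Hence L(M) ∩ L(N) ≠ ∅.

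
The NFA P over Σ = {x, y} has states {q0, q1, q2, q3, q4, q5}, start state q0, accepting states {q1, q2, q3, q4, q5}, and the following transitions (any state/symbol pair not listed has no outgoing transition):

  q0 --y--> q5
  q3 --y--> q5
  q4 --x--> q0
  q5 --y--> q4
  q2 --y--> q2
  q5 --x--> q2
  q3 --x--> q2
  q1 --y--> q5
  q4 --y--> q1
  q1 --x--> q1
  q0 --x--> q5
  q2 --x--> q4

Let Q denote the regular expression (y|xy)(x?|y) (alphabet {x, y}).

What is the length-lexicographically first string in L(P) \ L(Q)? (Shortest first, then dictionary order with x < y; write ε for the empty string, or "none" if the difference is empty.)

x

The string x is accepted by P but not by Q.
No shorter string lies in the difference, and x is the lexicographically first length-1 string in L(P) \ L(Q).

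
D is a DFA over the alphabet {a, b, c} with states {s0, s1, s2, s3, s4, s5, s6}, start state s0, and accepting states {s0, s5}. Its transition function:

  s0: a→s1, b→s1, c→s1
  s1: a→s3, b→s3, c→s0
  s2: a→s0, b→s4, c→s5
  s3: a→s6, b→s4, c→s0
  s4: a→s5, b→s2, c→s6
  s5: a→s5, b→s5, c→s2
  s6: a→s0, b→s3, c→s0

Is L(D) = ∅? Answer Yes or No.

No

The empty string ε is accepted: the run s0 ends in the accepting state s0.
Since at least one string is accepted, L(D) is not empty.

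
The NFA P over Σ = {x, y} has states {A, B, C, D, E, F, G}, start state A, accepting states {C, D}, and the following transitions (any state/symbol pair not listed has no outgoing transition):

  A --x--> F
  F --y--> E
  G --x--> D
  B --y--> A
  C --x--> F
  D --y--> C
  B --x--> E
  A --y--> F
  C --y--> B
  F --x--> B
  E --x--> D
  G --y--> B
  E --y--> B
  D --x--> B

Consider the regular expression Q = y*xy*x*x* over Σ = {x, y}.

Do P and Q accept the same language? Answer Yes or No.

No

The string xyxy is accepted by P but rejected by Q.
So L(P) ≠ L(Q).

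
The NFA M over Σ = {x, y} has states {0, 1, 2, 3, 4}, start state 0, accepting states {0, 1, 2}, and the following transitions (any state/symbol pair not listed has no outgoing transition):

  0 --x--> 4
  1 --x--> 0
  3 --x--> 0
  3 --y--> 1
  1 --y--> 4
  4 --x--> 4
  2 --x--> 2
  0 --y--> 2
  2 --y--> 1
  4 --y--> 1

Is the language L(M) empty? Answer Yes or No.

No

The empty string ε is accepted: the run 0 ends in the accepting state 0.
Since at least one string is accepted, L(M) is not empty.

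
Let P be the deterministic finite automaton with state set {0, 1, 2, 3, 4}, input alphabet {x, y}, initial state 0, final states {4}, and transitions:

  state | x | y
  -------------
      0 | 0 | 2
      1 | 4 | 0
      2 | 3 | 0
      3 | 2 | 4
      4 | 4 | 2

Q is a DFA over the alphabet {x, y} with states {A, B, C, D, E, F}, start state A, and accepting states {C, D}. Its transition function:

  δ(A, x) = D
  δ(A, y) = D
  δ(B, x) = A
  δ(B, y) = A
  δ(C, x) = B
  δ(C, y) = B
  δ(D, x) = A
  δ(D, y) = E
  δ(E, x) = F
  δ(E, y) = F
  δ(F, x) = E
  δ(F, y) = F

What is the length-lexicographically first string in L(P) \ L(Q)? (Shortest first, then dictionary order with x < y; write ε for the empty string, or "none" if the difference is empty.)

The string xyxy is accepted by P but not by Q.
No shorter string lies in the difference, and xyxy is the lexicographically first length-4 string in L(P) \ L(Q).

xyxy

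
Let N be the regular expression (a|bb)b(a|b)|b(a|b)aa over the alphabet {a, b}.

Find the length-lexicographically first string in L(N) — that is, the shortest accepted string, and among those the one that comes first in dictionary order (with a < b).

aba

By inspection of the expression, no string of length less than 3 matches, and aba is the lexicographically first match of length 3.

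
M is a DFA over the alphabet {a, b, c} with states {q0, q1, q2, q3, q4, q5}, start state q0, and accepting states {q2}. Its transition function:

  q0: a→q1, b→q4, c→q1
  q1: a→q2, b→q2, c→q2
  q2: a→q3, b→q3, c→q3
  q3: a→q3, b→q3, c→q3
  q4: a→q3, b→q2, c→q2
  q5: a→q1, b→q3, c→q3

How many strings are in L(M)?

The useful subgraph on states {q0, q1, q2, q4} is acyclic, so L(M) is finite; the longest accepting path visits 3 useful states, giving maximum string length 2.
Counting accepting paths from q0 by length: 8 of length 2. Total 8.

8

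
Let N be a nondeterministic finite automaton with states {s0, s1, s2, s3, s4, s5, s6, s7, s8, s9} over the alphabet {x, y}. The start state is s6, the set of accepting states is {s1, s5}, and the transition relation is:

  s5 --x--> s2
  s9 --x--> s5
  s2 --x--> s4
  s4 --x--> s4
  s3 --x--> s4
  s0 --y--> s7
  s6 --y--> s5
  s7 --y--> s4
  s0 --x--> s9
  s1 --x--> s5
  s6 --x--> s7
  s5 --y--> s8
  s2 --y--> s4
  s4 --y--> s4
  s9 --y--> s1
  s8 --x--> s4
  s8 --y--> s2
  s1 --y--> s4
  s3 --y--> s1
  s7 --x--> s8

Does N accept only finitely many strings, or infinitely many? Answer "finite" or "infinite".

finite

The useful states (reachable from s6 and able to reach an accepting state) are {s5, s6}.
Restricted to these states the transition graph has no cycle, so every accepting path has bounded length and L is finite.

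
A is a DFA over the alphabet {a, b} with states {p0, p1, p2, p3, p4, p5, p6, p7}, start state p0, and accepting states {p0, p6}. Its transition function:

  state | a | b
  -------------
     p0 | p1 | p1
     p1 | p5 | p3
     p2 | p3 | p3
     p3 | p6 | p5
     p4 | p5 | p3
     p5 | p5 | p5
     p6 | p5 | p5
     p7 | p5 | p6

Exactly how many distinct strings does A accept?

The useful subgraph on states {p0, p1, p3, p6} is acyclic, so L(A) is finite; the longest accepting path visits 4 useful states, giving maximum string length 3.
Counting accepting paths from p0 by length: 1 of length 0, 2 of length 3. Total 3.

3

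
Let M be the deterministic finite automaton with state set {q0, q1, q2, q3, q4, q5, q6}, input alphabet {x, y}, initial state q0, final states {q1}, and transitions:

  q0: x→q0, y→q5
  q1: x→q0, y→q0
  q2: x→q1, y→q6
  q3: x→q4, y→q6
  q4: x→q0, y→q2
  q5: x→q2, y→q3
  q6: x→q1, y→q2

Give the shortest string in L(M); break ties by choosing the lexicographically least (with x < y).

yxx

A breadth-first search from q0 reaches an accepting state first via the path q0 → q5 → q2 → q1 on input yxx.
No string of length < 3 is accepted (BFS exhausts all shorter strings without reaching an accepting state), and yxx is the lexicographically least accepting string of length 3.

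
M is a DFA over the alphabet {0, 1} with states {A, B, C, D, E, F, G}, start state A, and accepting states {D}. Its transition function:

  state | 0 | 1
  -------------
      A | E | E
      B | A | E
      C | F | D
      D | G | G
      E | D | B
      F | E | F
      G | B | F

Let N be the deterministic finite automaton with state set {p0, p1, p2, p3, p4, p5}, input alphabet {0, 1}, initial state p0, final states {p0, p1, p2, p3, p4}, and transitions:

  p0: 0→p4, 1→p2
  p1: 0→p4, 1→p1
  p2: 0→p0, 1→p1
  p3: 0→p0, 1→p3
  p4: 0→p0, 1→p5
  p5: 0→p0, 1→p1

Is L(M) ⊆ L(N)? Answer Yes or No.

Exploring the product automaton M × N from the start pair (A, p0), following both machines on each input symbol, reaches 21 state pairs: (A, p0), (E, p4), (E, p2), (D, p0), (B, p5), (B, p1), (G, p4), (G, p2), (E, p1), (A, p4), (B, p0), (F, p5), (F, p1), (D, p4), (E, p0), (E, p5), (G, p0), (G, p5), (B, p2), (B, p4), (F, p2).
M accepts in {D} and N accepts in {p0, p1, p2, p3, p4}. The reachable pairs whose M-component is accepting are (D, p0), (D, p4); in each of them the N-component is accepting too, so the product for L(M) \ L(N) (M-component accepting, N-component rejecting) has no reachable accepting pair and the difference is empty.
Hence every string in L(M) is also in L(N).

Yes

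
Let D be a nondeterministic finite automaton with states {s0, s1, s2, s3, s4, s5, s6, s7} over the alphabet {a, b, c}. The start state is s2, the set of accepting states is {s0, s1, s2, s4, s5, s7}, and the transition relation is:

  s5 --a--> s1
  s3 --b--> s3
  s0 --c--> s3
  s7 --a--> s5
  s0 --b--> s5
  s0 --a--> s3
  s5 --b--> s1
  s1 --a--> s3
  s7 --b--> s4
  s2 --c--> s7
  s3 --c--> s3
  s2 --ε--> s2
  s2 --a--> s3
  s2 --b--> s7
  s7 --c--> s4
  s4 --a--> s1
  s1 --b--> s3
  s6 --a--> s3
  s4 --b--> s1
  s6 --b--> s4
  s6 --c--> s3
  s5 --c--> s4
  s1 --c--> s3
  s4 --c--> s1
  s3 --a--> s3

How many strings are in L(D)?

The useful subgraph on states {s1, s2, s4, s5, s7} is acyclic, so L(D) is finite; the longest accepting path visits 5 useful states, giving maximum string length 4.
Counting accepting paths from s2 by length: 1 of length 0, 2 of length 1, 6 of length 2, 18 of length 3, 6 of length 4. Total 33.

33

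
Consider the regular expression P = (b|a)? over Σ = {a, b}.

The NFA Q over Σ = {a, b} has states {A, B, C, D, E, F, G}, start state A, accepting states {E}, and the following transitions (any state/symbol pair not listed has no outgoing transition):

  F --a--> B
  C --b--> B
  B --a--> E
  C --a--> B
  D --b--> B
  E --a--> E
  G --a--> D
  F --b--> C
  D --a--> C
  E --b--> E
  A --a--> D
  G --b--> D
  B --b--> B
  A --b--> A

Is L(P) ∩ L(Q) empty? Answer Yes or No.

Converting the expression P to a DFA (subset construction, then merging equivalent states) gives the minimal DFA with states {p0, p1, p2}, start state p0, accepting states {p0, p1} and transitions p0: a→p1, b→p1; p1: a→p2, b→p2; p2: a→p2, b→p2.
Exploring the product automaton P × Q from the start pair (p0, A), following both machines on each input symbol, reaches 8 state pairs: (p0, A), (p1, D), (p1, A), (p2, C), (p2, B), (p2, D), (p2, A), (p2, E).
P accepts in {p0, p1} and Q accepts in {E}; no reachable pair has both components accepting, so no string drives both machines to acceptance simultaneously and L(P) ∩ L(Q) = ∅.
So no string is accepted by both, and the intersection is empty.

Yes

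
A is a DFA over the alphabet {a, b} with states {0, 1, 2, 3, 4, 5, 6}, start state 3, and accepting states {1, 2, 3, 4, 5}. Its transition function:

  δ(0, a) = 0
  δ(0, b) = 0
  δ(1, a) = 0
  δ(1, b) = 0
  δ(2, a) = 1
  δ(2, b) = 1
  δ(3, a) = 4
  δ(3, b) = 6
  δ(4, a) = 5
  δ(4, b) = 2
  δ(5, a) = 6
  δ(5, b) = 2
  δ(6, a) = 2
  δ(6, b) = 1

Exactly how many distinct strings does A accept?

17

The useful subgraph on states {1, 2, 3, 4, 5, 6} is acyclic, so L(A) is finite; the longest accepting path visits 6 useful states, giving maximum string length 5.
Counting accepting paths from 3 by length: 1 of length 0, 1 of length 1, 4 of length 2, 5 of length 3, 4 of length 4, 2 of length 5. Total 17.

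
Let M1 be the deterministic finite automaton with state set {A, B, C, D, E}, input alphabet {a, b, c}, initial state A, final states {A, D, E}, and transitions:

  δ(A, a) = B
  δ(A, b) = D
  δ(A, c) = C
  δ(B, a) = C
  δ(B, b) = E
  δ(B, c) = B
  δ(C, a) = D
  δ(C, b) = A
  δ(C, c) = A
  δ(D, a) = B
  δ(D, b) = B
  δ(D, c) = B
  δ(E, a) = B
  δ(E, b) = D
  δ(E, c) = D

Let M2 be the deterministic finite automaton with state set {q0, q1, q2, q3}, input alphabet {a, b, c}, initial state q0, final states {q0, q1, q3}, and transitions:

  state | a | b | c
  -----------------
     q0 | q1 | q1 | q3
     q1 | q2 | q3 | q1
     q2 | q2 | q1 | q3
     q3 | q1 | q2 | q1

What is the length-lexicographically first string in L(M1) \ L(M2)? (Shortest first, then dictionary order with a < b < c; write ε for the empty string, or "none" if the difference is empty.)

The string cb is accepted by M1 but not by M2.
No shorter string lies in the difference, and cb is the lexicographically first length-2 string in L(M1) \ L(M2).

cb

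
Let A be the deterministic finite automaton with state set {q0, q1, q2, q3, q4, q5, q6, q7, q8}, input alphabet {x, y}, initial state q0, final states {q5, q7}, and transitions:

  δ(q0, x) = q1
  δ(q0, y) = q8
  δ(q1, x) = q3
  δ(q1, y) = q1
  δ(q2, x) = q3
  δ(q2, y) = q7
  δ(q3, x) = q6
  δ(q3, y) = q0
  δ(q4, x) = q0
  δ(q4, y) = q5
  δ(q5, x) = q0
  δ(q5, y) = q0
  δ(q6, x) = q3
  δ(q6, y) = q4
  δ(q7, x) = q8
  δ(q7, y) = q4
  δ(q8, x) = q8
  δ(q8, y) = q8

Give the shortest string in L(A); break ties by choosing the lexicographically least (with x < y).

A breadth-first search from q0 reaches an accepting state first via the path q0 → q1 → q3 → q6 → q4 → q5 on input xxxyy.
No string of length < 5 is accepted (BFS exhausts all shorter strings without reaching an accepting state), and xxxyy is the lexicographically least accepting string of length 5.

xxxyy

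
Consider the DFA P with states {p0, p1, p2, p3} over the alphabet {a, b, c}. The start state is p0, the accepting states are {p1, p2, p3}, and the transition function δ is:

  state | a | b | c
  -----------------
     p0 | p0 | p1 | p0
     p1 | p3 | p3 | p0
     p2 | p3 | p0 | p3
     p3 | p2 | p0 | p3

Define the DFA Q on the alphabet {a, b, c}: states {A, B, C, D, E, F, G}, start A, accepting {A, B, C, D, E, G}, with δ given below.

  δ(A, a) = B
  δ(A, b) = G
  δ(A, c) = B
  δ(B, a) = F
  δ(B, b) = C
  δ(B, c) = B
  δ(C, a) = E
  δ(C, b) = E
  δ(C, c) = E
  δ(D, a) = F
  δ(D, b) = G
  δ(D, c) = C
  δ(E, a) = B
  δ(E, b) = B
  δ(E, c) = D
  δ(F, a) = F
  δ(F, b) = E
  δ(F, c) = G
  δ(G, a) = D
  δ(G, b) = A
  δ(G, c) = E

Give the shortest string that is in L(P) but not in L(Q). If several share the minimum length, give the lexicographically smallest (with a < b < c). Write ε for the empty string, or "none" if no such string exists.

baa

The string baa is accepted by P but not by Q.
No shorter string lies in the difference, and baa is the lexicographically first length-3 string in L(P) \ L(Q).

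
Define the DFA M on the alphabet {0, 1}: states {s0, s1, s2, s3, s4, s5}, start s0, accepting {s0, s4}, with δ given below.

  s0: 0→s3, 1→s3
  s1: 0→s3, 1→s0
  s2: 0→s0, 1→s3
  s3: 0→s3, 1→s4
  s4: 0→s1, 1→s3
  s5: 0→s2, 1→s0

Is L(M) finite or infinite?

State s3 is reachable from the start and can reach an accepting state, and it lies on the cycle s3 → s3.
Traversing that cycle any number of times yields accepted strings of unbounded length, so the language is infinite.

infinite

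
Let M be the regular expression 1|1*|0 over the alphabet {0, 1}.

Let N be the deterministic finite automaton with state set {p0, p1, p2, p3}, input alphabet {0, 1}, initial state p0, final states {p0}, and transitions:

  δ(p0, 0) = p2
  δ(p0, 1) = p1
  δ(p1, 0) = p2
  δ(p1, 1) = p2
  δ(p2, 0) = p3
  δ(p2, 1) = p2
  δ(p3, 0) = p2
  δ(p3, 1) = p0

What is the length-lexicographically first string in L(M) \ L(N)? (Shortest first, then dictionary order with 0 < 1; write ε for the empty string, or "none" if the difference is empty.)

0

The string 0 is accepted by M but not by N.
No shorter string lies in the difference, and 0 is the lexicographically first length-1 string in L(M) \ L(N).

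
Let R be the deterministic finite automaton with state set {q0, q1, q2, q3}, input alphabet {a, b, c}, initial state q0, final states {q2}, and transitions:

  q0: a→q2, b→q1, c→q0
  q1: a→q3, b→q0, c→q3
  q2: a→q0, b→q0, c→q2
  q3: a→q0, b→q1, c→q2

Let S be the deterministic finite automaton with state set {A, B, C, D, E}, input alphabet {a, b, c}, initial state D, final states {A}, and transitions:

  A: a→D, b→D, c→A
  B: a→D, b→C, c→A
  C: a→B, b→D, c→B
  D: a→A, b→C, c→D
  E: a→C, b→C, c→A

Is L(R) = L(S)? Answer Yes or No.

Yes

Exploring the product automaton R × S from the start pair (q0, D), following both machines on each input symbol, reaches 4 state pairs: (q0, D), (q2, A), (q1, C), (q3, B).
R accepts in {q2} and S accepts in {A}. In every reachable pair the two components are either both accepting — (q2, A) — or both non-accepting, so no string is accepted by exactly one of the machines: L(R) \ L(S) and L(S) \ L(R) are both empty.
Hence every string is accepted by R iff it is accepted by S, and the two languages coincide.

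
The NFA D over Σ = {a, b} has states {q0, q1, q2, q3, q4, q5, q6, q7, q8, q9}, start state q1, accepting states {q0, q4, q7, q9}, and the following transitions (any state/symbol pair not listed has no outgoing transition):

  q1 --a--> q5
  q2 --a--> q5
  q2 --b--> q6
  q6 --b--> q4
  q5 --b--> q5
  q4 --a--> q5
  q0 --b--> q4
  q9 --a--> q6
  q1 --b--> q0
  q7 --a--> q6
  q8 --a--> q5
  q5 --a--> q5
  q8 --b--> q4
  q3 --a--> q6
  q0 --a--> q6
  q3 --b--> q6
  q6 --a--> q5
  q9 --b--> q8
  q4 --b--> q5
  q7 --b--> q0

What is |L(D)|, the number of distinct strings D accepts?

The useful subgraph on states {q0, q1, q4, q6} is acyclic, so L(D) is finite; the longest accepting path visits 4 useful states, giving maximum string length 3.
Counting accepting paths from q1 by length: 1 of length 1, 1 of length 2, 1 of length 3. Total 3.

3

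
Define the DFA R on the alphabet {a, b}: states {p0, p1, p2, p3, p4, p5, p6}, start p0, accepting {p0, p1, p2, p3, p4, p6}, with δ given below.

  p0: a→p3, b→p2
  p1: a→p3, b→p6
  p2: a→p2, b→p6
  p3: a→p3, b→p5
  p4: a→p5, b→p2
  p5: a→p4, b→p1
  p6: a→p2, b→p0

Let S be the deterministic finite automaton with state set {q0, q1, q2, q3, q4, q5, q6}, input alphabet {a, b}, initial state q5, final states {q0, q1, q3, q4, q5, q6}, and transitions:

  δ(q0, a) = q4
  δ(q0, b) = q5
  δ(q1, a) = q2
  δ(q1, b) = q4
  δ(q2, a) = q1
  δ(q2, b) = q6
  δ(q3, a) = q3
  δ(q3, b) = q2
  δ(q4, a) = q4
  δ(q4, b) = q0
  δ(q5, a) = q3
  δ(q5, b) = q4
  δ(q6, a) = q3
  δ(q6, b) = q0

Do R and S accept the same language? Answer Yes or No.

Exploring the product automaton R × S from the start pair (p0, q5), following both machines on each input symbol, reaches 7 state pairs: (p0, q5), (p3, q3), (p2, q4), (p5, q2), (p6, q0), (p4, q1), (p1, q6).
R accepts in {p0, p1, p2, p3, p4, p6} and S accepts in {q0, q1, q3, q4, q5, q6}. In every reachable pair the two components are either both accepting — (p0, q5), (p3, q3), (p2, q4), (p6, q0), (p4, q1), (p1, q6) — or both non-accepting, so no string is accepted by exactly one of the machines: L(R) \ L(S) and L(S) \ L(R) are both empty.
Hence every string is accepted by R iff it is accepted by S, and the two languages coincide.

Yes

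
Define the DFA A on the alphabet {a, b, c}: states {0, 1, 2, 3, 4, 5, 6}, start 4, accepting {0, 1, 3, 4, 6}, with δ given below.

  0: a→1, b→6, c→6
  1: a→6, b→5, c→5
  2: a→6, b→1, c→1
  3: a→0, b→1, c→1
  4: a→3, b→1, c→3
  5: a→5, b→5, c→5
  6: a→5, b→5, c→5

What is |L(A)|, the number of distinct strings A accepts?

The useful subgraph on states {0, 1, 3, 4, 6} is acyclic, so L(A) is finite; the longest accepting path visits 5 useful states, giving maximum string length 4.
Counting accepting paths from 4 by length: 1 of length 0, 3 of length 1, 7 of length 2, 10 of length 3, 2 of length 4. Total 23.

23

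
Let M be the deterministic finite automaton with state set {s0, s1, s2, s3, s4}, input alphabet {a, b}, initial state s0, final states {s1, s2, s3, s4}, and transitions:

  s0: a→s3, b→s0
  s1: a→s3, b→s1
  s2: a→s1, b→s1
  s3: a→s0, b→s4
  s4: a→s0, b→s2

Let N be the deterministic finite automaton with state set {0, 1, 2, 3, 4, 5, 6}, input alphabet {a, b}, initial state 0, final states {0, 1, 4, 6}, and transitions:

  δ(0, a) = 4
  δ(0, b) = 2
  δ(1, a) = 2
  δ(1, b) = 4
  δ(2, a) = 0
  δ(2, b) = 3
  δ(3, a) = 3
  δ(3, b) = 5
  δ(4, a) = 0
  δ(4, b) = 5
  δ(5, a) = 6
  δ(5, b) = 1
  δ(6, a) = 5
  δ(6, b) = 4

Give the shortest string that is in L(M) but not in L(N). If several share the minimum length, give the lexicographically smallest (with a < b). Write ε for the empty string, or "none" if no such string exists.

The string ab is accepted by M but not by N.
No shorter string lies in the difference, and ab is the lexicographically first length-2 string in L(M) \ L(N).

ab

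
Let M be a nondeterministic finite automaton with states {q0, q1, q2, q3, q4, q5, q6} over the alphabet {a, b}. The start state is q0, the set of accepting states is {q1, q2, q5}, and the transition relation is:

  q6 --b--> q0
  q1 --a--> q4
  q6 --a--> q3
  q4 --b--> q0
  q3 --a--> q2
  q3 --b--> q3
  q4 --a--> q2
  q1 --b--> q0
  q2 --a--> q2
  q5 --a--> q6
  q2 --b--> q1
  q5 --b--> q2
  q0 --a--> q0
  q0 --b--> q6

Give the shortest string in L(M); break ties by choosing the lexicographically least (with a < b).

baa

A breadth-first search from q0 reaches an accepting state first via the path q0 → q6 → q3 → q2 on input baa.
No string of length < 3 is accepted (BFS exhausts all shorter strings without reaching an accepting state), and baa is the lexicographically least accepting string of length 3.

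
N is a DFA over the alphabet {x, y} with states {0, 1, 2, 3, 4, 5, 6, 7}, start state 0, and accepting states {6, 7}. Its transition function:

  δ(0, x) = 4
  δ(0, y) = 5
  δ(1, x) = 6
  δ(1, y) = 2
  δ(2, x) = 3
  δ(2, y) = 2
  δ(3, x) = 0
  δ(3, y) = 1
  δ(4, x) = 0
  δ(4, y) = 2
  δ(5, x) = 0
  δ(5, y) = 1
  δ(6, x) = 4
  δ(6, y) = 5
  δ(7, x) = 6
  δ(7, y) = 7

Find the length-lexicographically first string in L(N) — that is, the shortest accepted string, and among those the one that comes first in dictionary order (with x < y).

yyx

A breadth-first search from 0 reaches an accepting state first via the path 0 → 5 → 1 → 6 on input yyx.
No string of length < 3 is accepted (BFS exhausts all shorter strings without reaching an accepting state), and yyx is the lexicographically least accepting string of length 3.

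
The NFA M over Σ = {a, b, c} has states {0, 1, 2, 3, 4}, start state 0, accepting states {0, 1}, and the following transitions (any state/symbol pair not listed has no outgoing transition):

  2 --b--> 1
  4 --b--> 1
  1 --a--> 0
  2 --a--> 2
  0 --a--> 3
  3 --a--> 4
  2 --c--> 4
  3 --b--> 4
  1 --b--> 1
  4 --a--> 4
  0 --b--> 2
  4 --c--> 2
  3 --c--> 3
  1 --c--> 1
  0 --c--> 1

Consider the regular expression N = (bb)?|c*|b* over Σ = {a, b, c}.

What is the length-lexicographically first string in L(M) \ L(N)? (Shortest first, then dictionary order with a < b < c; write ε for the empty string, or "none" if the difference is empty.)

ca

The string ca is accepted by M but not by N.
No shorter string lies in the difference, and ca is the lexicographically first length-2 string in L(M) \ L(N).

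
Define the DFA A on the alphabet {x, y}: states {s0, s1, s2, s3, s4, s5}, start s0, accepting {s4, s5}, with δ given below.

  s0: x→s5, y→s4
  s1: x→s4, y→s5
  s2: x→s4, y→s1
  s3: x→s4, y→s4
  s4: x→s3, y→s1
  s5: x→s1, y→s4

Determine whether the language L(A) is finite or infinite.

State s4 is reachable from the start and can reach an accepting state, and it lies on the cycle s4 → s1 → s4.
Traversing that cycle any number of times yields accepted strings of unbounded length, so the language is infinite.

infinite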